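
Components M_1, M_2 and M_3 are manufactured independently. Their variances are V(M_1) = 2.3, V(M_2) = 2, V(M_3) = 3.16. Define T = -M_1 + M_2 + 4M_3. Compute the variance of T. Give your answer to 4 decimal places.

54.8600

By independence, V(T) = (-1)²V(M_1) + (1)²V(M_2) + (4)²V(M_3)
= (-1)²·2.3 + (1)²·2 + (4)²·3.16 = 54.86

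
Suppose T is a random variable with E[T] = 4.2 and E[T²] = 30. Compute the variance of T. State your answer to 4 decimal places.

12.3600

var(T) = 30 − (4.2)² = 12.36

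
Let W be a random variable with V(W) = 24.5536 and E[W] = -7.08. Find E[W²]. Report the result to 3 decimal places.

E[W²] = V(W) + (E[W])² = 24.5536 + (-7.08)² = 74.68

74.680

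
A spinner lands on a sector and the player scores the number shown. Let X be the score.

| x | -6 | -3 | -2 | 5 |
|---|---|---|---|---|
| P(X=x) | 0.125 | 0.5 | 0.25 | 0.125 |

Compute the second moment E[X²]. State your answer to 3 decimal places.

13.125

E[X²] = (-6)²(0.125) + (-3)²(0.5) + (-2)²(0.25) + (5)²(0.125) = 13.125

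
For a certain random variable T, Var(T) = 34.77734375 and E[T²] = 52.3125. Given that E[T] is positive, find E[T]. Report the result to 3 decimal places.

4.188

(E[T])² = E[T²] − Var(T) = 52.3125 − 34.77734375 = 17.53515625
E[T] = √17.53515625 = 4.1875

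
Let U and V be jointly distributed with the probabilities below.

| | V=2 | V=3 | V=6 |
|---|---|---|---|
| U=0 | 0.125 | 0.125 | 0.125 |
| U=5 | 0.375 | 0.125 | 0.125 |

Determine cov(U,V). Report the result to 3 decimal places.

-0.781

E[U] = 3.125,  E[V] = 3.25
E[UV] = 9.375
cov(U,V) = E[UV] − E[U]E[V] = 9.375 − (3.125)(3.25) = -0.78125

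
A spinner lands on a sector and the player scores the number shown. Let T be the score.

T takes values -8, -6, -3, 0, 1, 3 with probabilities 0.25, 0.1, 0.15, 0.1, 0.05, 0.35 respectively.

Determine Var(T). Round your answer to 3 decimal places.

20.348

E[T] = (-8)(0.25) + (-6)(0.1) + (-3)(0.15) + (0)(0.1) + (1)(0.05) + (3)(0.35) = -1.95
E[T²] = (-8)²(0.25) + (-6)²(0.1) + (-3)²(0.15) + (0)²(0.1) + (1)²(0.05) + (3)²(0.35) = 24.15
Var(T) = E[T²] − (E[T])² = 24.15 − (-1.95)² = 20.3475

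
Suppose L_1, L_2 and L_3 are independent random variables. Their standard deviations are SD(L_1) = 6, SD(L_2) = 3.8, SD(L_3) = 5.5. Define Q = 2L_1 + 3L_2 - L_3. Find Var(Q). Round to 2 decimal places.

304.21

Var(L_1) = 36, Var(L_2) = 14.44, Var(L_3) = 30.25
By independence, Var(Q) = (2)²Var(L_1) + (3)²Var(L_2) + (-1)²Var(L_3)
= (2)²·36 + (3)²·14.44 + (-1)²·30.25 = 304.21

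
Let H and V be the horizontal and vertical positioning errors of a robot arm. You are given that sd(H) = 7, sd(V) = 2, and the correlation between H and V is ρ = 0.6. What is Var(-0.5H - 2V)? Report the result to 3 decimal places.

Var(H) = (7)² = 49;  Var(V) = (2)² = 4
cov(H,V) = ρ·sd(H)·sd(V) = 0.6·7·2 = 8.4
Var(-0.5H - 2V) = (-0.5)²·Var(H) + (-2)²·Var(V) + 2·(-0.5)·(-2)·cov(H,V)
= 0.25·49 + 4·4 + 2·8.4 = 45.05

45.050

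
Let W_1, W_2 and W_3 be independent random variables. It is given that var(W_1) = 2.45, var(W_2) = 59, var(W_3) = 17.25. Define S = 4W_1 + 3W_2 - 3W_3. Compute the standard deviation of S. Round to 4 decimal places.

26.9342

By independence, var(S) = (4)²var(W_1) + (3)²var(W_2) + (-3)²var(W_3)
= (4)²·2.45 + (3)²·59 + (-3)²·17.25 = 725.45
SD(S) = √725.45 ≈ 26.9342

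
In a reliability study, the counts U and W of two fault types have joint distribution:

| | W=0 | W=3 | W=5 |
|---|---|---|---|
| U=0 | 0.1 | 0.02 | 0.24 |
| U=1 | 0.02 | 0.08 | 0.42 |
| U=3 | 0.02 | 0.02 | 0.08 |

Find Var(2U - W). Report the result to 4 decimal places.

5.8100

E[U] = 0.88,  E[W] = 4.06,  E[UW] = 3.72
Var(U) = 1.6 − (0.88)² = 0.8256;  Var(W) = 19.58 − (4.06)² = 3.0964
Cov(U,W) = 3.72 − (0.88)(4.06) = 0.1472
Var(2U - W) = (2)²·0.8256 + (-1)²·3.0964 + 2·(2)·(-1)·0.1472 = 5.81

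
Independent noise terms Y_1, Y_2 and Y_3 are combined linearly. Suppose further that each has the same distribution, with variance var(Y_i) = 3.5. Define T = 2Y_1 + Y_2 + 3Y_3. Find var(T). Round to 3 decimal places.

By independence, var(T) = (2)²var(Y_1) + (1)²var(Y_2) + (3)²var(Y_3)
= (2)²·3.5 + (1)²·3.5 + (3)²·3.5 = 49

49.000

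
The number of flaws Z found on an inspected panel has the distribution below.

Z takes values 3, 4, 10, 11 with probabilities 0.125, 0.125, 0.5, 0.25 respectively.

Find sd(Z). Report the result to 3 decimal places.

E[Z] = (3)(0.125) + (4)(0.125) + (10)(0.5) + (11)(0.25) = 8.625
E[Z²] = (3)²(0.125) + (4)²(0.125) + (10)²(0.5) + (11)²(0.25) = 83.375
Var(Z) = E[Z²] − (E[Z])² = 83.375 − (8.625)² = 8.984375
sd(Z) = √8.984375 ≈ 2.997

2.997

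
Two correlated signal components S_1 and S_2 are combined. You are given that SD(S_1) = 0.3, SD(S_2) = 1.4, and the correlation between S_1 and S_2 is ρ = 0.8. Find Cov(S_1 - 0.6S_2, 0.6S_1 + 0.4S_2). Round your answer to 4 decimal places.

Var(S_1) = (0.3)² = 0.09;  Var(S_2) = (1.4)² = 1.96
Cov(S_1,S_2) = ρ·SD(S_1)·SD(S_2) = 0.8·0.3·1.4 = 0.336
Cov(S_1 - 0.6S_2, 0.6S_1 + 0.4S_2) = (1)(0.6)Var(S_1) + (-0.6)(0.4)Var(S_2) + [(1)(0.4) + (-0.6)(0.6)]Cov(S_1,S_2)
= 0.6·0.09 + -0.24·1.96 + 0.04·0.336 = -0.40296

-0.4030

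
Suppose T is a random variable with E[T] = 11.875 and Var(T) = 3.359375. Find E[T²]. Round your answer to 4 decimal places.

E[T²] = Var(T) + (E[T])² = 3.359375 + (11.875)² = 144.375

144.3750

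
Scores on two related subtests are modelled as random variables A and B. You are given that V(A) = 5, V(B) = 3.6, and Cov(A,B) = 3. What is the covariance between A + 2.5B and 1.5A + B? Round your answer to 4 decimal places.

30.7500

Cov(A + 2.5B, 1.5A + B) = (1)(1.5)V(A) + (2.5)(1)V(B) + [(1)(1) + (2.5)(1.5)]Cov(A,B)
= 1.5·5 + 2.5·3.6 + 4.75·3 = 30.75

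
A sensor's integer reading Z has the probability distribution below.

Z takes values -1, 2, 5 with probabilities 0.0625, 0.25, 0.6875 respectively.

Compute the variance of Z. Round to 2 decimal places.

3.23

E[Z] = (-1)(0.0625) + (2)(0.25) + (5)(0.6875) = 3.875
E[Z²] = (-1)²(0.0625) + (2)²(0.25) + (5)²(0.6875) = 18.25
var(Z) = E[Z²] − (E[Z])² = 18.25 − (3.875)² = 3.234375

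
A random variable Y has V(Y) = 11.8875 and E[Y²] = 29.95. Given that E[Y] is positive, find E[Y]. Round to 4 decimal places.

4.2500

(E[Y])² = E[Y²] − V(Y) = 29.95 − 11.8875 = 18.0625
E[Y] = √18.0625 = 4.25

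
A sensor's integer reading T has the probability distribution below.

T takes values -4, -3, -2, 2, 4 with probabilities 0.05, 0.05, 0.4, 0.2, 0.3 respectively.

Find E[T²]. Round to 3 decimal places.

E[T²] = (-4)²(0.05) + (-3)²(0.05) + (-2)²(0.4) + (2)²(0.2) + (4)²(0.3) = 8.45

8.450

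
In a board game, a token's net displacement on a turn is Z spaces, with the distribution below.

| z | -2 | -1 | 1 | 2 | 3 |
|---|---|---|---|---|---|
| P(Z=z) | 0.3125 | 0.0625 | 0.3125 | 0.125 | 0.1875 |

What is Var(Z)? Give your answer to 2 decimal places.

3.62

E[Z] = (-2)(0.3125) + (-1)(0.0625) + (1)(0.3125) + (2)(0.125) + (3)(0.1875) = 0.4375
E[Z²] = (-2)²(0.3125) + (-1)²(0.0625) + (1)²(0.3125) + (2)²(0.125) + (3)²(0.1875) = 3.8125
Var(Z) = E[Z²] − (E[Z])² = 3.8125 − (0.4375)² = 3.62109375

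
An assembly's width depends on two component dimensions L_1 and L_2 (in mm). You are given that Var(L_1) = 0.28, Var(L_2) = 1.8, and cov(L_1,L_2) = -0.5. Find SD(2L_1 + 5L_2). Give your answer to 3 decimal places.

Var(2L_1 + 5L_2) = (2)²·Var(L_1) + (5)²·Var(L_2) + 2·(2)·(5)·cov(L_1,L_2)
= 4·0.28 + 25·1.8 + 20·-0.5 = 36.12
SD(2L_1 + 5L_2) = √36.12 ≈ 6.010

6.010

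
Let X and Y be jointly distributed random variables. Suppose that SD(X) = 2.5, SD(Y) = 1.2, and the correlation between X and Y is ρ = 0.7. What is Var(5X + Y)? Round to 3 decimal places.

178.690

Var(X) = (2.5)² = 6.25;  Var(Y) = (1.2)² = 1.44
Cov(X,Y) = ρ·SD(X)·SD(Y) = 0.7·2.5·1.2 = 2.1
Var(5X + Y) = (5)²·Var(X) + (1)²·Var(Y) + 2·(5)·(1)·Cov(X,Y)
= 25·6.25 + 1·1.44 + 10·2.1 = 178.69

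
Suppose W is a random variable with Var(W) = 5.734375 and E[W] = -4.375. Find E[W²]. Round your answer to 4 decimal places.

E[W²] = Var(W) + (E[W])² = 5.734375 + (-4.375)² = 24.875

24.8750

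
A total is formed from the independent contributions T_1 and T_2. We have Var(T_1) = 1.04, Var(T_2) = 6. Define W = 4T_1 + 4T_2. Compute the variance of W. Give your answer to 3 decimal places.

112.640

By independence, Var(W) = (4)²Var(T_1) + (4)²Var(T_2)
= (4)²·1.04 + (4)²·6 = 112.64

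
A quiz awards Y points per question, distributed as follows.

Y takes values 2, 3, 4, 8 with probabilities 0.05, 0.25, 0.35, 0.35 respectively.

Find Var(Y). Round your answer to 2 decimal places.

4.95

E[Y] = (2)(0.05) + (3)(0.25) + (4)(0.35) + (8)(0.35) = 5.05
E[Y²] = (2)²(0.05) + (3)²(0.25) + (4)²(0.35) + (8)²(0.35) = 30.45
Var(Y) = E[Y²] − (E[Y])² = 30.45 − (5.05)² = 4.9475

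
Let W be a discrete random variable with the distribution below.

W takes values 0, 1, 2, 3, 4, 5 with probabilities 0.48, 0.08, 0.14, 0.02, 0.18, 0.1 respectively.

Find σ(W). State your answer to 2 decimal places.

E[W] = (0)(0.48) + (1)(0.08) + (2)(0.14) + (3)(0.02) + (4)(0.18) + (5)(0.1) = 1.64
E[W²] = (0)²(0.48) + (1)²(0.08) + (2)²(0.14) + (3)²(0.02) + (4)²(0.18) + (5)²(0.1) = 6.2
var(W) = E[W²] − (E[W])² = 6.2 − (1.64)² = 3.5104
σ(W) = √3.5104 ≈ 1.87

1.87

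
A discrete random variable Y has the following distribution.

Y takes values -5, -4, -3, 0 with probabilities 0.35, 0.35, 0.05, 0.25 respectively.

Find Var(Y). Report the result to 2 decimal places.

3.91

E[Y] = (-5)(0.35) + (-4)(0.35) + (-3)(0.05) + (0)(0.25) = -3.3
E[Y²] = (-5)²(0.35) + (-4)²(0.35) + (-3)²(0.05) + (0)²(0.25) = 14.8
Var(Y) = E[Y²] − (E[Y])² = 14.8 − (-3.3)² = 3.91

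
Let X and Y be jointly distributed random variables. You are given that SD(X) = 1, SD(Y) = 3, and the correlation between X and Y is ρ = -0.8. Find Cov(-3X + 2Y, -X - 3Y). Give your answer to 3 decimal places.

V(X) = (1)² = 1;  V(Y) = (3)² = 9
Cov(X,Y) = ρ·SD(X)·SD(Y) = -0.8·1·3 = -2.4
Cov(-3X + 2Y, -X - 3Y) = (-3)(-1)V(X) + (2)(-3)V(Y) + [(-3)(-3) + (2)(-1)]Cov(X,Y)
= 3·1 + -6·9 + 7·-2.4 = -67.8

-67.800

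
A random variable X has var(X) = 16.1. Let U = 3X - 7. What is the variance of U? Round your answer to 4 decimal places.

var(3X - 7) = (3)²·var(X) = 9·16.1 = 144.9

144.9000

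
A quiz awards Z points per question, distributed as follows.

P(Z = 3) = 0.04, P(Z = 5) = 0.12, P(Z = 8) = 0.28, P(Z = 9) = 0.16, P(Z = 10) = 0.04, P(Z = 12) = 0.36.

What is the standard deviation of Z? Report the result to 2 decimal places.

E[Z] = (3)(0.04) + (5)(0.12) + (8)(0.28) + (9)(0.16) + (10)(0.04) + (12)(0.36) = 9.12
E[Z²] = (3)²(0.04) + (5)²(0.12) + (8)²(0.28) + (9)²(0.16) + (10)²(0.04) + (12)²(0.36) = 90.08
Var(Z) = E[Z²] − (E[Z])² = 90.08 − (9.12)² = 6.9056
σ(Z) = √6.9056 ≈ 2.63

2.63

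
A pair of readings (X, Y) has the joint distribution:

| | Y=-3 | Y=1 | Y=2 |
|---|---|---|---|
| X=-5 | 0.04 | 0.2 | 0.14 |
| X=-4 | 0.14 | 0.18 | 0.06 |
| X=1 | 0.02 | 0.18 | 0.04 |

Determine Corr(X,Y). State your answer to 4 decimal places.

0.0661

E[X] = -3.18,  E[Y] = 0.44
E[XY] = -1.12
Cov(X,Y) = E[XY] − E[X]E[Y] = -1.12 − (-3.18)(0.44) = 0.2792
var(X) = 5.7076,  var(Y) = 3.1264
ρ = 0.2792 / √(5.7076·3.1264) ≈ 0.0661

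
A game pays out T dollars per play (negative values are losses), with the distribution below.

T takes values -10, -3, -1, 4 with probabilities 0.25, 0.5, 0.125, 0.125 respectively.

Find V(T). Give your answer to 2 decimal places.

E[T] = (-10)(0.25) + (-3)(0.5) + (-1)(0.125) + (4)(0.125) = -3.625
E[T²] = (-10)²(0.25) + (-3)²(0.5) + (-1)²(0.125) + (4)²(0.125) = 31.625
V(T) = E[T²] − (E[T])² = 31.625 − (-3.625)² = 18.484375

18.48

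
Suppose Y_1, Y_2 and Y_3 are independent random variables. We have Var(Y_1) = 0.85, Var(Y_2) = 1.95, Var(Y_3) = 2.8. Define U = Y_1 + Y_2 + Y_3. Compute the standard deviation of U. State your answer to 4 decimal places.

By independence, Var(U) = (1)²Var(Y_1) + (1)²Var(Y_2) + (1)²Var(Y_3)
= (1)²·0.85 + (1)²·1.95 + (1)²·2.8 = 5.6
SD(U) = √5.6 ≈ 2.3664

2.3664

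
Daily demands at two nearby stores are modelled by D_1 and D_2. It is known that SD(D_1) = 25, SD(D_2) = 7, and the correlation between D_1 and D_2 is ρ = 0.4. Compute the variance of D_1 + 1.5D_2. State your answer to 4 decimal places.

945.2500

Var(D_1) = (25)² = 625;  Var(D_2) = (7)² = 49
Cov(D_1,D_2) = ρ·SD(D_1)·SD(D_2) = 0.4·25·7 = 70
Var(D_1 + 1.5D_2) = (1)²·Var(D_1) + (1.5)²·Var(D_2) + 2·(1)·(1.5)·Cov(D_1,D_2)
= 1·625 + 2.25·49 + 3·70 = 945.25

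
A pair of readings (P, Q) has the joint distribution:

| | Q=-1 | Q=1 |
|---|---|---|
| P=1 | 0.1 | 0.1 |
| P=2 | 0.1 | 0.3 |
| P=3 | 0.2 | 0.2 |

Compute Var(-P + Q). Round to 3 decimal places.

1.600

E[P] = 2.2,  E[Q] = 0.2,  E[PQ] = 0.4
Var(P) = 5.4 − (2.2)² = 0.56;  Var(Q) = 1 − (0.2)² = 0.96
Cov(P,Q) = 0.4 − (2.2)(0.2) = -0.04
Var(-P + Q) = (-1)²·0.56 + (1)²·0.96 + 2·(-1)·(1)·-0.04 = 1.6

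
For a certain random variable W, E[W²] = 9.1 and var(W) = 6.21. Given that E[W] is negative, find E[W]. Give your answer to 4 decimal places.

-1.7000

(E[W])² = E[W²] − var(W) = 9.1 − 6.21 = 2.89
E[W] = −√2.89 = -1.7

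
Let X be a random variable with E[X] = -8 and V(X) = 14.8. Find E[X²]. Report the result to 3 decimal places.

E[X²] = V(X) + (E[X])² = 14.8 + (-8)² = 78.8

78.800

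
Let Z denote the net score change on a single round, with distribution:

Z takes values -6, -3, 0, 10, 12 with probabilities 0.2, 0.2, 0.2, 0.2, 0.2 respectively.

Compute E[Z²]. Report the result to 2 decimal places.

57.80

E[Z²] = (-6)²(0.2) + (-3)²(0.2) + (0)²(0.2) + (10)²(0.2) + (12)²(0.2) = 57.8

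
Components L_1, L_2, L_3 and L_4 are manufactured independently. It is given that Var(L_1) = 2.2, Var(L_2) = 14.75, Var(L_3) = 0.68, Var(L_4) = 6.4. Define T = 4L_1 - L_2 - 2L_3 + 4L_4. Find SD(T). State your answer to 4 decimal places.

12.4527

By independence, Var(T) = (4)²Var(L_1) + (-1)²Var(L_2) + (-2)²Var(L_3) + (4)²Var(L_4)
= (4)²·2.2 + (-1)²·14.75 + (-2)²·0.68 + (4)²·6.4 = 155.07
SD(T) = √155.07 ≈ 12.4527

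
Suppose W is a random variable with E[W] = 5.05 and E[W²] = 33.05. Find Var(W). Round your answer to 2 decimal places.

7.55

Var(W) = 33.05 − (5.05)² = 7.5475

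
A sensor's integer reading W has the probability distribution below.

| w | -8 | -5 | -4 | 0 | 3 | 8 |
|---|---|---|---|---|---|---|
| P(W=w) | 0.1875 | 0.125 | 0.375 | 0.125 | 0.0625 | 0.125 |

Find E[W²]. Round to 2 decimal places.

29.69

E[W²] = (-8)²(0.1875) + (-5)²(0.125) + (-4)²(0.375) + (0)²(0.125) + (3)²(0.0625) + (8)²(0.125) = 29.6875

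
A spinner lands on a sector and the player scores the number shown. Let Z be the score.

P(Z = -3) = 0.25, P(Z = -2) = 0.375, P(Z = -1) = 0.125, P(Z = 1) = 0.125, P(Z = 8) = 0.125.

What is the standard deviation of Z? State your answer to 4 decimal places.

3.4278

E[Z] = (-3)(0.25) + (-2)(0.375) + (-1)(0.125) + (1)(0.125) + (8)(0.125) = -0.5
E[Z²] = (-3)²(0.25) + (-2)²(0.375) + (-1)²(0.125) + (1)²(0.125) + (8)²(0.125) = 12
Var(Z) = E[Z²] − (E[Z])² = 12 − (-0.5)² = 11.75
SD(Z) = √11.75 ≈ 3.4278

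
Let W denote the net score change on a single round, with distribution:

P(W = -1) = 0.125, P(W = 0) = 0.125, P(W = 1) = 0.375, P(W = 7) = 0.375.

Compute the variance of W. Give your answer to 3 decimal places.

E[W] = (-1)(0.125) + (0)(0.125) + (1)(0.375) + (7)(0.375) = 2.875
E[W²] = (-1)²(0.125) + (0)²(0.125) + (1)²(0.375) + (7)²(0.375) = 18.875
Var(W) = E[W²] − (E[W])² = 18.875 − (2.875)² = 10.609375

10.609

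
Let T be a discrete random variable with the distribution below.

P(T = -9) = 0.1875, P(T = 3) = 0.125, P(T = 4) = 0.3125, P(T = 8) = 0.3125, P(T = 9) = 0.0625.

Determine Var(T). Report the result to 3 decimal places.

E[T] = (-9)(0.1875) + (3)(0.125) + (4)(0.3125) + (8)(0.3125) + (9)(0.0625) = 3
E[T²] = (-9)²(0.1875) + (3)²(0.125) + (4)²(0.3125) + (8)²(0.3125) + (9)²(0.0625) = 46.375
Var(T) = E[T²] − (E[T])² = 46.375 − (3)² = 37.375

37.375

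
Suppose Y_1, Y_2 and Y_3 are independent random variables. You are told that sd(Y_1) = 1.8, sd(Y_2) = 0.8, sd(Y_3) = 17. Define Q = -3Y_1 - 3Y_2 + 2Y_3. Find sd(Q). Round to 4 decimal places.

34.5097

V(Y_1) = 3.24, V(Y_2) = 0.64, V(Y_3) = 289
By independence, V(Q) = (-3)²V(Y_1) + (-3)²V(Y_2) + (2)²V(Y_3)
= (-3)²·3.24 + (-3)²·0.64 + (2)²·289 = 1190.92
sd(Q) = √1190.92 ≈ 34.5097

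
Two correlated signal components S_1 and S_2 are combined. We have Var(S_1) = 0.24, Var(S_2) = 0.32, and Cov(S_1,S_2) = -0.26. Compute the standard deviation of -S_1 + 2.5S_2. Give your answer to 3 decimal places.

1.881

Var(-S_1 + 2.5S_2) = (-1)²·Var(S_1) + (2.5)²·Var(S_2) + 2·(-1)·(2.5)·Cov(S_1,S_2)
= 1·0.24 + 6.25·0.32 + -5·-0.26 = 3.54
SD(-S_1 + 2.5S_2) = √3.54 ≈ 1.881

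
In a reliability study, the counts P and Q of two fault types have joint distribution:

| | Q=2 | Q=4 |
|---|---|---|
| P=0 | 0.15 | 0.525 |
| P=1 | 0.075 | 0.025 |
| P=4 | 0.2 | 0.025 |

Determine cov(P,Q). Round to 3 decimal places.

E[P] = 1,  E[Q] = 3.15
E[PQ] = 2.25
cov(P,Q) = E[PQ] − E[P]E[Q] = 2.25 − (1)(3.15) = -0.9

-0.900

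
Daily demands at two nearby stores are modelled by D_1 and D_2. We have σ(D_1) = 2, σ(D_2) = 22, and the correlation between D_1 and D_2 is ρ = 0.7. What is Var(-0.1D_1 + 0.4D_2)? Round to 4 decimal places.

75.0160

Var(D_1) = (2)² = 4;  Var(D_2) = (22)² = 484
Cov(D_1,D_2) = ρ·σ(D_1)·σ(D_2) = 0.7·2·22 = 30.8
Var(-0.1D_1 + 0.4D_2) = (-0.1)²·Var(D_1) + (0.4)²·Var(D_2) + 2·(-0.1)·(0.4)·Cov(D_1,D_2)
= 0.01·4 + 0.16·484 + -0.08·30.8 = 75.016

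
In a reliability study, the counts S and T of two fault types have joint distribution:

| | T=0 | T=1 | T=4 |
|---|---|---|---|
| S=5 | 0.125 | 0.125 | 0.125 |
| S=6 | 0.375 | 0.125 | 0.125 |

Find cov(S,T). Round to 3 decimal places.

E[S] = 5.625,  E[T] = 1.25
E[ST] = 6.875
cov(S,T) = E[ST] − E[S]E[T] = 6.875 − (5.625)(1.25) = -0.15625

-0.156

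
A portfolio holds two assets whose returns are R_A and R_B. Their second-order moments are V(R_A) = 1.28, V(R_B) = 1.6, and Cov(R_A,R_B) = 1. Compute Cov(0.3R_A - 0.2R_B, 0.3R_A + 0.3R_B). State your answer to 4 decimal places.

0.0492

Cov(0.3R_A - 0.2R_B, 0.3R_A + 0.3R_B) = (0.3)(0.3)V(R_A) + (-0.2)(0.3)V(R_B) + [(0.3)(0.3) + (-0.2)(0.3)]Cov(R_A,R_B)
= 0.09·1.28 + -0.06·1.6 + 0.03·1 = 0.0492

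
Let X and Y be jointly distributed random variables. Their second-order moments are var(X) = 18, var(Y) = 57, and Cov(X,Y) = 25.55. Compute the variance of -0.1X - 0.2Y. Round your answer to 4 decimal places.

3.4820

var(-0.1X - 0.2Y) = (-0.1)²·var(X) + (-0.2)²·var(Y) + 2·(-0.1)·(-0.2)·Cov(X,Y)
= 0.01·18 + 0.04·57 + 0.04·25.55 = 3.482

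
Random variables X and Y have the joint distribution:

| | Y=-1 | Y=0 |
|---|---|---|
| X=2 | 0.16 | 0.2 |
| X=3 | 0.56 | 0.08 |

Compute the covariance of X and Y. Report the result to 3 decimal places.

-0.099

E[X] = 2.64,  E[Y] = -0.72
E[XY] = -2
Cov(X,Y) = E[XY] − E[X]E[Y] = -2 − (2.64)(-0.72) = -0.0992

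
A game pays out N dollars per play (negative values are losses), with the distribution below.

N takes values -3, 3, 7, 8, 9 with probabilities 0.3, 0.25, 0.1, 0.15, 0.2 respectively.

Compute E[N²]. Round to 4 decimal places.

E[N²] = (-3)²(0.3) + (3)²(0.25) + (7)²(0.1) + (8)²(0.15) + (9)²(0.2) = 35.65

35.6500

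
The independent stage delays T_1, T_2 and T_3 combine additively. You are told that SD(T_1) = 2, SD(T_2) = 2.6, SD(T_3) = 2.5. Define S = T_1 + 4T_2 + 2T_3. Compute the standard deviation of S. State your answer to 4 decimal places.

V(T_1) = 4, V(T_2) = 6.76, V(T_3) = 6.25
By independence, V(S) = (1)²V(T_1) + (4)²V(T_2) + (2)²V(T_3)
= (1)²·4 + (4)²·6.76 + (2)²·6.25 = 137.16
SD(S) = √137.16 ≈ 11.7115

11.7115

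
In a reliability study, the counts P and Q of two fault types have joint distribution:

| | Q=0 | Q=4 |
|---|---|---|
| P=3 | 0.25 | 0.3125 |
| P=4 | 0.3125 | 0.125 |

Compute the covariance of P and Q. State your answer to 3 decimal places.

-0.266

E[P] = 3.4375,  E[Q] = 1.75
E[PQ] = 5.75
cov(P,Q) = E[PQ] − E[P]E[Q] = 5.75 − (3.4375)(1.75) = -0.265625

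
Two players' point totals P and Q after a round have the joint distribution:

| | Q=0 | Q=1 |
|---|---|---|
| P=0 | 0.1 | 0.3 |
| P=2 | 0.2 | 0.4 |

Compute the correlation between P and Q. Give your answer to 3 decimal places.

E[P] = 1.2,  E[Q] = 0.7
E[PQ] = 0.8
Cov(P,Q) = E[PQ] − E[P]E[Q] = 0.8 − (1.2)(0.7) = -0.04
var(P) = 0.96,  var(Q) = 0.21
ρ = -0.04 / √(0.96·0.21) ≈ -0.089

-0.089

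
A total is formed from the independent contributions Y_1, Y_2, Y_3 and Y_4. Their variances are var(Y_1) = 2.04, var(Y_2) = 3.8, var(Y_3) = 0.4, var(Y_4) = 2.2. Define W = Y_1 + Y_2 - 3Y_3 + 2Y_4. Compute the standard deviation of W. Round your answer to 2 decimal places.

4.27

By independence, var(W) = (1)²var(Y_1) + (1)²var(Y_2) + (-3)²var(Y_3) + (2)²var(Y_4)
= (1)²·2.04 + (1)²·3.8 + (-3)²·0.4 + (2)²·2.2 = 18.24
SD(W) = √18.24 ≈ 4.27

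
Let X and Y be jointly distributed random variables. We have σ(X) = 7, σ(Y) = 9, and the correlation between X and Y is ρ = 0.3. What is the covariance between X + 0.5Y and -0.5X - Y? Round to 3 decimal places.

var(X) = (7)² = 49;  var(Y) = (9)² = 81
cov(X,Y) = ρ·σ(X)·σ(Y) = 0.3·7·9 = 18.9
cov(X + 0.5Y, -0.5X - Y) = (1)(-0.5)var(X) + (0.5)(-1)var(Y) + [(1)(-1) + (0.5)(-0.5)]cov(X,Y)
= -0.5·49 + -0.5·81 + -1.25·18.9 = -88.625

-88.625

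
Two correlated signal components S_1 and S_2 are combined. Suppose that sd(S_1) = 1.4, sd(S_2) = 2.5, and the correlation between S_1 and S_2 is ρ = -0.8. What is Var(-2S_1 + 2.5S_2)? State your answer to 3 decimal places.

74.903

Var(S_1) = (1.4)² = 1.96;  Var(S_2) = (2.5)² = 6.25
cov(S_1,S_2) = ρ·sd(S_1)·sd(S_2) = -0.8·1.4·2.5 = -2.8
Var(-2S_1 + 2.5S_2) = (-2)²·Var(S_1) + (2.5)²·Var(S_2) + 2·(-2)·(2.5)·cov(S_1,S_2)
= 4·1.96 + 6.25·6.25 + -10·-2.8 = 74.9025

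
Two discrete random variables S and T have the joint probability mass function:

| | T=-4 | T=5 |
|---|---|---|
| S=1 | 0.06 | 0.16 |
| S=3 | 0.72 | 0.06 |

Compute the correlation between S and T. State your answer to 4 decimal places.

-0.6503

E[S] = 2.56,  E[T] = -2.02
E[ST] = -7.18
Cov(S,T) = E[ST] − E[S]E[T] = -7.18 − (2.56)(-2.02) = -2.0088
var(S) = 0.6864,  var(T) = 13.8996
ρ = -2.0088 / √(0.6864·13.8996) ≈ -0.6503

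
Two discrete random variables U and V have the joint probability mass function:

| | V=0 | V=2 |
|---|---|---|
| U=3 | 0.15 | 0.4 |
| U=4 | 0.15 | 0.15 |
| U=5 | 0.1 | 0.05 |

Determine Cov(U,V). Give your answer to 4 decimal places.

-0.2200

E[U] = 3.6,  E[V] = 1.2
E[UV] = 4.1
Cov(U,V) = E[UV] − E[U]E[V] = 4.1 − (3.6)(1.2) = -0.22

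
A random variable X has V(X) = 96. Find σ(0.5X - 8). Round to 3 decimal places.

4.899

V(0.5X - 8) = (0.5)²·96 = 24
σ(0.5X - 8) = √24 ≈ 4.899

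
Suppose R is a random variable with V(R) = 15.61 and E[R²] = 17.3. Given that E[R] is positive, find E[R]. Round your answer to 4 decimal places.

1.3000

(E[R])² = E[R²] − V(R) = 17.3 − 15.61 = 1.69
E[R] = √1.69 = 1.3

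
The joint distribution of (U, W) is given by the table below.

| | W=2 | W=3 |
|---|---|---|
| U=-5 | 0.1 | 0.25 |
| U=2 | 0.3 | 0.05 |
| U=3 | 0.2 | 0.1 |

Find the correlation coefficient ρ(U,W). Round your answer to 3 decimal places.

E[U] = -0.15,  E[W] = 2.4
E[UW] = -1.15
Cov(U,W) = E[UW] − E[U]E[W] = -1.15 − (-0.15)(2.4) = -0.79
var(U) = 12.8275,  var(W) = 0.24
ρ = -0.79 / √(12.8275·0.24) ≈ -0.450

-0.450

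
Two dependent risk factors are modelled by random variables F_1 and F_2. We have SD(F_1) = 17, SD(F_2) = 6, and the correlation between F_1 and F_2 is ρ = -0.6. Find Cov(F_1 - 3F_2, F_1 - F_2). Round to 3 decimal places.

var(F_1) = (17)² = 289;  var(F_2) = (6)² = 36
Cov(F_1,F_2) = ρ·SD(F_1)·SD(F_2) = -0.6·17·6 = -61.2
Cov(F_1 - 3F_2, F_1 - F_2) = (1)(1)var(F_1) + (-3)(-1)var(F_2) + [(1)(-1) + (-3)(1)]Cov(F_1,F_2)
= 1·289 + 3·36 + -4·-61.2 = 641.8

641.800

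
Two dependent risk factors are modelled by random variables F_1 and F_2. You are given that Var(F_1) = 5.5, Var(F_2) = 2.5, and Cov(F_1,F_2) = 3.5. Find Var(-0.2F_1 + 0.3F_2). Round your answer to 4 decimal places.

Var(-0.2F_1 + 0.3F_2) = (-0.2)²·Var(F_1) + (0.3)²·Var(F_2) + 2·(-0.2)·(0.3)·Cov(F_1,F_2)
= 0.04·5.5 + 0.09·2.5 + -0.12·3.5 = 0.025

0.0250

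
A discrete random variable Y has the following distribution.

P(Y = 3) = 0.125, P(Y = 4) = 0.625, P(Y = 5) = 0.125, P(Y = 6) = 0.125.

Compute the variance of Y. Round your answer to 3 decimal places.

E[Y] = (3)(0.125) + (4)(0.625) + (5)(0.125) + (6)(0.125) = 4.25
E[Y²] = (3)²(0.125) + (4)²(0.625) + (5)²(0.125) + (6)²(0.125) = 18.75
Var(Y) = E[Y²] − (E[Y])² = 18.75 − (4.25)² = 0.6875

0.688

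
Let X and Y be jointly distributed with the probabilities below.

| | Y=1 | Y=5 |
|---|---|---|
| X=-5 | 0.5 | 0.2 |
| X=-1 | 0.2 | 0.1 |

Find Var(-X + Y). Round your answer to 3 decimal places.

6.400

E[X] = -3.8,  E[Y] = 2.2,  E[XY] = -8.2
Var(X) = 17.8 − (-3.8)² = 3.36;  Var(Y) = 8.2 − (2.2)² = 3.36
Cov(X,Y) = -8.2 − (-3.8)(2.2) = 0.16
Var(-X + Y) = (-1)²·3.36 + (1)²·3.36 + 2·(-1)·(1)·0.16 = 6.4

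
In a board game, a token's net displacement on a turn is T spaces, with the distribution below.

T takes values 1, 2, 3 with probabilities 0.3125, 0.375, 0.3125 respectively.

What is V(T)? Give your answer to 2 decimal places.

E[T] = (1)(0.3125) + (2)(0.375) + (3)(0.3125) = 2
E[T²] = (1)²(0.3125) + (2)²(0.375) + (3)²(0.3125) = 4.625
V(T) = E[T²] − (E[T])² = 4.625 − (2)² = 0.625

0.63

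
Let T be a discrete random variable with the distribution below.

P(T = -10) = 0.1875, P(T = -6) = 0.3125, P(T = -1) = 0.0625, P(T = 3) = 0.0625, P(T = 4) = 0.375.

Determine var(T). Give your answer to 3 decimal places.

32.109

E[T] = (-10)(0.1875) + (-6)(0.3125) + (-1)(0.0625) + (3)(0.0625) + (4)(0.375) = -2.125
E[T²] = (-10)²(0.1875) + (-6)²(0.3125) + (-1)²(0.0625) + (3)²(0.0625) + (4)²(0.375) = 36.625
var(T) = E[T²] − (E[T])² = 36.625 − (-2.125)² = 32.109375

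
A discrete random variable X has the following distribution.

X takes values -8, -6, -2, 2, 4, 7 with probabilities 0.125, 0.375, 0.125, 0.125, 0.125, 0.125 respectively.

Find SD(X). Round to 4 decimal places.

5.2067

E[X] = (-8)(0.125) + (-6)(0.375) + (-2)(0.125) + (2)(0.125) + (4)(0.125) + (7)(0.125) = -1.875
E[X²] = (-8)²(0.125) + (-6)²(0.375) + (-2)²(0.125) + (2)²(0.125) + (4)²(0.125) + (7)²(0.125) = 30.625
var(X) = E[X²] − (E[X])² = 30.625 − (-1.875)² = 27.109375
SD(X) = √27.109375 ≈ 5.2067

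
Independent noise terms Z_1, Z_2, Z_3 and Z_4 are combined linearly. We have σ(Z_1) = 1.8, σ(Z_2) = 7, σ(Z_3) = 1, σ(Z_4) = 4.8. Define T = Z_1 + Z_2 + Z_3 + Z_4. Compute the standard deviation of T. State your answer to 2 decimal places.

8.73

Var(Z_1) = 3.24, Var(Z_2) = 49, Var(Z_3) = 1, Var(Z_4) = 23.04
By independence, Var(T) = (1)²Var(Z_1) + (1)²Var(Z_2) + (1)²Var(Z_3) + (1)²Var(Z_4)
= (1)²·3.24 + (1)²·49 + (1)²·1 + (1)²·23.04 = 76.28
σ(T) = √76.28 ≈ 8.73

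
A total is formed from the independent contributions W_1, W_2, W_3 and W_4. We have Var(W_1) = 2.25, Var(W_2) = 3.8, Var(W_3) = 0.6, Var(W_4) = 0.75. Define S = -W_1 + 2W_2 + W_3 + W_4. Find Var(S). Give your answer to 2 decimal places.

By independence, Var(S) = (-1)²Var(W_1) + (2)²Var(W_2) + (1)²Var(W_3) + (1)²Var(W_4)
= (-1)²·2.25 + (2)²·3.8 + (1)²·0.6 + (1)²·0.75 = 18.8

18.80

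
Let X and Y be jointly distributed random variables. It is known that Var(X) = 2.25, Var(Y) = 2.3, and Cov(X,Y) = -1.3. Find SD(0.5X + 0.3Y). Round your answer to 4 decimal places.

0.6160

Var(0.5X + 0.3Y) = (0.5)²·Var(X) + (0.3)²·Var(Y) + 2·(0.5)·(0.3)·Cov(X,Y)
= 0.25·2.25 + 0.09·2.3 + 0.3·-1.3 = 0.3795
SD(0.5X + 0.3Y) = √0.3795 ≈ 0.6160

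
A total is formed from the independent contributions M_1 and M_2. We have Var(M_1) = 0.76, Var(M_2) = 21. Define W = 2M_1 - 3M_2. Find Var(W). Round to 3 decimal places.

192.040

By independence, Var(W) = (2)²Var(M_1) + (-3)²Var(M_2)
= (2)²·0.76 + (-3)²·21 = 192.04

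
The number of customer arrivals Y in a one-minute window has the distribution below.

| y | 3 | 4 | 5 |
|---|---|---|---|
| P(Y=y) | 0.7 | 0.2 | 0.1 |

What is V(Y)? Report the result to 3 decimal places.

E[Y] = (3)(0.7) + (4)(0.2) + (5)(0.1) = 3.4
E[Y²] = (3)²(0.7) + (4)²(0.2) + (5)²(0.1) = 12
V(Y) = E[Y²] − (E[Y])² = 12 − (3.4)² = 0.44

0.440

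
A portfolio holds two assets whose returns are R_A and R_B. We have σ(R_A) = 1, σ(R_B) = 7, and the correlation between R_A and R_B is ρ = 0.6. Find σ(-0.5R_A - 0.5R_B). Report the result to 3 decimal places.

var(R_A) = (1)² = 1;  var(R_B) = (7)² = 49
Cov(R_A,R_B) = ρ·σ(R_A)·σ(R_B) = 0.6·1·7 = 4.2
var(-0.5R_A - 0.5R_B) = (-0.5)²·var(R_A) + (-0.5)²·var(R_B) + 2·(-0.5)·(-0.5)·Cov(R_A,R_B)
= 0.25·1 + 0.25·49 + 0.5·4.2 = 14.6
σ(-0.5R_A - 0.5R_B) = √14.6 ≈ 3.821

3.821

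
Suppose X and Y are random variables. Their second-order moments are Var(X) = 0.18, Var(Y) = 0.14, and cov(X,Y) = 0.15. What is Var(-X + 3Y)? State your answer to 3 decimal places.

0.540

Var(-X + 3Y) = (-1)²·Var(X) + (3)²·Var(Y) + 2·(-1)·(3)·cov(X,Y)
= 1·0.18 + 9·0.14 + -6·0.15 = 0.54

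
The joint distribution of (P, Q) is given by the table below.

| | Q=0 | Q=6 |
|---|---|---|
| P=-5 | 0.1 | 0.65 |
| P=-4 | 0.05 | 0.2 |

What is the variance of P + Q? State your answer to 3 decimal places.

4.628

E[P] = -4.75,  E[Q] = 5.1,  E[PQ] = -24.3
Var(P) = 22.75 − (-4.75)² = 0.1875;  Var(Q) = 30.6 − (5.1)² = 4.59
Cov(P,Q) = -24.3 − (-4.75)(5.1) = -0.075
Var(P + Q) = (1)²·0.1875 + (1)²·4.59 + 2·(1)·(1)·-0.075 = 4.6275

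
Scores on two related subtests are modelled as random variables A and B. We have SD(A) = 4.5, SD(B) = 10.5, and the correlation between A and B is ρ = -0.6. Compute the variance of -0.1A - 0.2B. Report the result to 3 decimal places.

var(A) = (4.5)² = 20.25;  var(B) = (10.5)² = 110.25
cov(A,B) = ρ·SD(A)·SD(B) = -0.6·4.5·10.5 = -28.35
var(-0.1A - 0.2B) = (-0.1)²·var(A) + (-0.2)²·var(B) + 2·(-0.1)·(-0.2)·cov(A,B)
= 0.01·20.25 + 0.04·110.25 + 0.04·-28.35 = 3.4785

3.479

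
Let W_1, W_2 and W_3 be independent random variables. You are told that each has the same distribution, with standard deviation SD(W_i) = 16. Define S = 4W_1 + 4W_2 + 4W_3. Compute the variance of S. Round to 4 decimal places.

Var(W_i) = (16)² = 256
By independence, Var(S) = (4)²Var(W_1) + (4)²Var(W_2) + (4)²Var(W_3)
= (4)²·256 + (4)²·256 + (4)²·256 = 12288

12288.0000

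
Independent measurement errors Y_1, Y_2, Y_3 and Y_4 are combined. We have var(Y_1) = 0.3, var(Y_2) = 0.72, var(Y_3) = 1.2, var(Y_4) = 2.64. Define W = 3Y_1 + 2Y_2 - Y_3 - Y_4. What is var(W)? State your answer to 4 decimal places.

By independence, var(W) = (3)²var(Y_1) + (2)²var(Y_2) + (-1)²var(Y_3) + (-1)²var(Y_4)
= (3)²·0.3 + (2)²·0.72 + (-1)²·1.2 + (-1)²·2.64 = 9.42

9.4200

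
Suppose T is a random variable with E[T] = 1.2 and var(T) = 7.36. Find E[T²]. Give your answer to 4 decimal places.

E[T²] = var(T) + (E[T])² = 7.36 + (1.2)² = 8.8

8.8000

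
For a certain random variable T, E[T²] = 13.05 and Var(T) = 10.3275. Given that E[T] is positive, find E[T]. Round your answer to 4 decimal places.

(E[T])² = E[T²] − Var(T) = 13.05 − 10.3275 = 2.7225
E[T] = √2.7225 = 1.65

1.6500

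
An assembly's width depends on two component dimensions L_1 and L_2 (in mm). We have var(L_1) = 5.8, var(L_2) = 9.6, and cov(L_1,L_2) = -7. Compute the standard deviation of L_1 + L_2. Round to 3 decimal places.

1.183

var(L_1 + L_2) = (1)²·var(L_1) + (1)²·var(L_2) + 2·(1)·(1)·cov(L_1,L_2)
= 1·5.8 + 1·9.6 + 2·-7 = 1.4
SD(L_1 + L_2) = √1.4 ≈ 1.183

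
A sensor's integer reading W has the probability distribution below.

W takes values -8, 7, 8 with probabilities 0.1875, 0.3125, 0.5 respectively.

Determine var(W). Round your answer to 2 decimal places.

E[W] = (-8)(0.1875) + (7)(0.3125) + (8)(0.5) = 4.6875
E[W²] = (-8)²(0.1875) + (7)²(0.3125) + (8)²(0.5) = 59.3125
var(W) = E[W²] − (E[W])² = 59.3125 − (4.6875)² = 37.33984375

37.34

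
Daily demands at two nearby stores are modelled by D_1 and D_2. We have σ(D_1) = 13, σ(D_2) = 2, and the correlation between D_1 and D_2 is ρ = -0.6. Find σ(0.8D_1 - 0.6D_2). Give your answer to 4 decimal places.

V(D_1) = (13)² = 169;  V(D_2) = (2)² = 4
cov(D_1,D_2) = ρ·σ(D_1)·σ(D_2) = -0.6·13·2 = -15.6
V(0.8D_1 - 0.6D_2) = (0.8)²·V(D_1) + (-0.6)²·V(D_2) + 2·(0.8)·(-0.6)·cov(D_1,D_2)
= 0.64·169 + 0.36·4 + -0.96·-15.6 = 124.576
σ(0.8D_1 - 0.6D_2) = √124.576 ≈ 11.1614

11.1614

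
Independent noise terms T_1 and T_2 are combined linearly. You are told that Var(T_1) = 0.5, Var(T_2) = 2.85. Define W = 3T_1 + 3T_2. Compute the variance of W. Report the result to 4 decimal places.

By independence, Var(W) = (3)²Var(T_1) + (3)²Var(T_2)
= (3)²·0.5 + (3)²·2.85 = 30.15

30.1500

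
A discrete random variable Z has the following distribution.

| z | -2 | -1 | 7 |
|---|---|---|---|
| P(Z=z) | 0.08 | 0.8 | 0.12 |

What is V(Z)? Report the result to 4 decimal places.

6.9856

E[Z] = (-2)(0.08) + (-1)(0.8) + (7)(0.12) = -0.12
E[Z²] = (-2)²(0.08) + (-1)²(0.8) + (7)²(0.12) = 7
V(Z) = E[Z²] − (E[Z])² = 7 − (-0.12)² = 6.9856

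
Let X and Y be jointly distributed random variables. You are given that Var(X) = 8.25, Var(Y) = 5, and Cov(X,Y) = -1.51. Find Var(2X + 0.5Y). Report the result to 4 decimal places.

31.2300

Var(2X + 0.5Y) = (2)²·Var(X) + (0.5)²·Var(Y) + 2·(2)·(0.5)·Cov(X,Y)
= 4·8.25 + 0.25·5 + 2·-1.51 = 31.23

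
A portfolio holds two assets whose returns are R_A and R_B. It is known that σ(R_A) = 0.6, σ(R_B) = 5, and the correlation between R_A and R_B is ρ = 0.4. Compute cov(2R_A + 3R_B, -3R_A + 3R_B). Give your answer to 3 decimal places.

219.240

V(R_A) = (0.6)² = 0.36;  V(R_B) = (5)² = 25
cov(R_A,R_B) = ρ·σ(R_A)·σ(R_B) = 0.4·0.6·5 = 1.2
cov(2R_A + 3R_B, -3R_A + 3R_B) = (2)(-3)V(R_A) + (3)(3)V(R_B) + [(2)(3) + (3)(-3)]cov(R_A,R_B)
= -6·0.36 + 9·25 + -3·1.2 = 219.24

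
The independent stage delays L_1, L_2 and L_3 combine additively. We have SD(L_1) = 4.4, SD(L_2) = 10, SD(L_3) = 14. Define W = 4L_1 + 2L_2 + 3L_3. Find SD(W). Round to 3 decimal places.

V(L_1) = 19.36, V(L_2) = 100, V(L_3) = 196
By independence, V(W) = (4)²V(L_1) + (2)²V(L_2) + (3)²V(L_3)
= (4)²·19.36 + (2)²·100 + (3)²·196 = 2473.76
SD(W) = √2473.76 ≈ 49.737

49.737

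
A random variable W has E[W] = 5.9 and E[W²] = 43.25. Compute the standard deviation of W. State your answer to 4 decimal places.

2.9052

Var(W) = 43.25 − (5.9)² = 8.44
SD(W) = √8.44 ≈ 2.9052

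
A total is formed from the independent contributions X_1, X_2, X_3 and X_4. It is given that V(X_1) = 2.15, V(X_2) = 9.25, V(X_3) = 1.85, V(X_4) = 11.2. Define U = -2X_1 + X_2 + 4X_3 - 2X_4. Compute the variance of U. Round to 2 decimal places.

92.25

By independence, V(U) = (-2)²V(X_1) + (1)²V(X_2) + (4)²V(X_3) + (-2)²V(X_4)
= (-2)²·2.15 + (1)²·9.25 + (4)²·1.85 + (-2)²·11.2 = 92.25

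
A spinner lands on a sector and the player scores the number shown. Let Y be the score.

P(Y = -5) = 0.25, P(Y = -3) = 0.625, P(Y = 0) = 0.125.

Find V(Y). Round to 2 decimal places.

2.11

E[Y] = (-5)(0.25) + (-3)(0.625) + (0)(0.125) = -3.125
E[Y²] = (-5)²(0.25) + (-3)²(0.625) + (0)²(0.125) = 11.875
V(Y) = E[Y²] − (E[Y])² = 11.875 − (-3.125)² = 2.109375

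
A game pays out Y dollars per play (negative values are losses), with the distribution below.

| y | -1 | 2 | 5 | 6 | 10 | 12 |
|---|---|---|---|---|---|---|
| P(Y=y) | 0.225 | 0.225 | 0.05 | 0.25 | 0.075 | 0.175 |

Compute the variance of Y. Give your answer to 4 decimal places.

20.7944

E[Y] = (-1)(0.225) + (2)(0.225) + (5)(0.05) + (6)(0.25) + (10)(0.075) + (12)(0.175) = 4.825
E[Y²] = (-1)²(0.225) + (2)²(0.225) + (5)²(0.05) + (6)²(0.25) + (10)²(0.075) + (12)²(0.175) = 44.075
Var(Y) = E[Y²] − (E[Y])² = 44.075 − (4.825)² = 20.794375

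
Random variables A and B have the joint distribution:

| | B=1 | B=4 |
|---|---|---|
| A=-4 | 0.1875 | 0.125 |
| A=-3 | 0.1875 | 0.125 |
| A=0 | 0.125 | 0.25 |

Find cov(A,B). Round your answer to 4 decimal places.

0.6563

E[A] = -2.1875,  E[B] = 2.5
E[AB] = -4.8125
cov(A,B) = E[AB] − E[A]E[B] = -4.8125 − (-2.1875)(2.5) = 0.65625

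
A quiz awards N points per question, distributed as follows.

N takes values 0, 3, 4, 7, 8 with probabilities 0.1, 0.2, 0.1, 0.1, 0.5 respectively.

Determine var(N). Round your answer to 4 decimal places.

7.8100

E[N] = (0)(0.1) + (3)(0.2) + (4)(0.1) + (7)(0.1) + (8)(0.5) = 5.7
E[N²] = (0)²(0.1) + (3)²(0.2) + (4)²(0.1) + (7)²(0.1) + (8)²(0.5) = 40.3
var(N) = E[N²] − (E[N])² = 40.3 − (5.7)² = 7.81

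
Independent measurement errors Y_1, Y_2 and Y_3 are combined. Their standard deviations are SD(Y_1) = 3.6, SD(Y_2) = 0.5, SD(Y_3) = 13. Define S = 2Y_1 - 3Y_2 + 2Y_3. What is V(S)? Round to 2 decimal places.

V(Y_1) = 12.96, V(Y_2) = 0.25, V(Y_3) = 169
By independence, V(S) = (2)²V(Y_1) + (-3)²V(Y_2) + (2)²V(Y_3)
= (2)²·12.96 + (-3)²·0.25 + (2)²·169 = 730.09

730.09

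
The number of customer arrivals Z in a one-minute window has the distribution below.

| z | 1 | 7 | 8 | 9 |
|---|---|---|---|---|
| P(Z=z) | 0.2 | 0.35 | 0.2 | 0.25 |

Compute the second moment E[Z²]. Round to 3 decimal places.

50.400

E[Z²] = (1)²(0.2) + (7)²(0.35) + (8)²(0.2) + (9)²(0.25) = 50.4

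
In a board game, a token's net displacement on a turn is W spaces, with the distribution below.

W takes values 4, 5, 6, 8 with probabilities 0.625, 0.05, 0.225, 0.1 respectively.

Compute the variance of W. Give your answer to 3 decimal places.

E[W] = (4)(0.625) + (5)(0.05) + (6)(0.225) + (8)(0.1) = 4.9
E[W²] = (4)²(0.625) + (5)²(0.05) + (6)²(0.225) + (8)²(0.1) = 25.75
Var(W) = E[W²] − (E[W])² = 25.75 − (4.9)² = 1.74

1.740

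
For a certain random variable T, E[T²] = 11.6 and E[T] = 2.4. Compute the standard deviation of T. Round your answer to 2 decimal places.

Var(T) = 11.6 − (2.4)² = 5.84
σ(T) = √5.84 ≈ 2.42

2.42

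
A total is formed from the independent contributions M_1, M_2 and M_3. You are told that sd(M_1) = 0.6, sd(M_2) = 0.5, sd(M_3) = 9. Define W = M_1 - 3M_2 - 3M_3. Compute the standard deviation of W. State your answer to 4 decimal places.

27.0483

var(M_1) = 0.36, var(M_2) = 0.25, var(M_3) = 81
By independence, var(W) = (1)²var(M_1) + (-3)²var(M_2) + (-3)²var(M_3)
= (1)²·0.36 + (-3)²·0.25 + (-3)²·81 = 731.61
sd(W) = √731.61 ≈ 27.0483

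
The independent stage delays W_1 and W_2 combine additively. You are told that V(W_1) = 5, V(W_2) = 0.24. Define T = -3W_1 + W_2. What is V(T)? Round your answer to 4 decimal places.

By independence, V(T) = (-3)²V(W_1) + (1)²V(W_2)
= (-3)²·5 + (1)²·0.24 = 45.24

45.2400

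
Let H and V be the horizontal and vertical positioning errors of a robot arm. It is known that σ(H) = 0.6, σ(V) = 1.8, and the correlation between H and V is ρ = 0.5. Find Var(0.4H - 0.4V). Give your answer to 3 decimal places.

Var(H) = (0.6)² = 0.36;  Var(V) = (1.8)² = 3.24
Cov(H,V) = ρ·σ(H)·σ(V) = 0.5·0.6·1.8 = 0.54
Var(0.4H - 0.4V) = (0.4)²·Var(H) + (-0.4)²·Var(V) + 2·(0.4)·(-0.4)·Cov(H,V)
= 0.16·0.36 + 0.16·3.24 + -0.32·0.54 = 0.4032

0.403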